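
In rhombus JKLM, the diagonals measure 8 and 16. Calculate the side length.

The diagonals of a rhombus bisect each other at right angles.
Half-diagonals: 8/2 = 4 and 16/2 = 8
side = sqrt(4^2 + 8^2)
side = sqrt(16 + 64)
side = sqrt(80) = 4*sqrt(5)

4*sqrt(5)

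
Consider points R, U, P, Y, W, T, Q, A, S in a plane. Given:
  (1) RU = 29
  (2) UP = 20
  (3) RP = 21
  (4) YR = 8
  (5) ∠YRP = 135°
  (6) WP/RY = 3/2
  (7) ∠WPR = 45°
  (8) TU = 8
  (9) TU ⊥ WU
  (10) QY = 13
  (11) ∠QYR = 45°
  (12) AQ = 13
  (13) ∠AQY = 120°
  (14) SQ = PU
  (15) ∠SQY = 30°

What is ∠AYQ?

Step 1: By the law of cosines on triangle YQA: YA² = 13² + 13² − 2·13·13·cos(120°) = 507, so YA = 13·√3.
Step 2: By the inverse law of cosines on triangle AYQ: cos(∠AYQ) = ((13·√3)² + 13² − 13²) / (2·13·√3·13) = 507/585.43 = 0.866, so ∠AYQ = 30°.

Therefore, the measure of angle ∠AYQ = 30°.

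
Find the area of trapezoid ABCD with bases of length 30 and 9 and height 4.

Area = (30 + 9) * 4 / 2 = 156 / 2 = 78

78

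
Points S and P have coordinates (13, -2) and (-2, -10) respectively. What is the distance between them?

d = sqrt((-15)^2 + (-8)^2) = sqrt(289) = 17

17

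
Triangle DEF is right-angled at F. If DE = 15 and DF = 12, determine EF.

Rearranging the Pythagorean theorem to solve for the unknown leg:
leg^2 = hypotenuse^2 - known_leg^2 = 225 - 144 = 81
leg = sqrt(81) = 9.

9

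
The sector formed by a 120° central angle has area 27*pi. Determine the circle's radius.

Sector area A = πr² × θ/360, so r² = 360A / (πθ).
r² = 360 × 27*pi / (π × 120)
r² = 81
r = 9

9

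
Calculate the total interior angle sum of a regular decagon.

The sum of interior angles of an n-sided polygon is (n - 2) * 180.
For n = 10: (10 - 2) * 180 = 8 * 180 = 1440 degrees.

1440 degrees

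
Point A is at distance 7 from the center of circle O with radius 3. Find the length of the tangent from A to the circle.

The tangent, radius, and line from the external point to the center form a right triangle.
The right angle is where the tangent meets the radius.
By the Pythagorean theorem: tangent² + 3² = 7²
tangent² = 49 - 9 = 40
tangent = 2*sqrt(10)

2*sqrt(10)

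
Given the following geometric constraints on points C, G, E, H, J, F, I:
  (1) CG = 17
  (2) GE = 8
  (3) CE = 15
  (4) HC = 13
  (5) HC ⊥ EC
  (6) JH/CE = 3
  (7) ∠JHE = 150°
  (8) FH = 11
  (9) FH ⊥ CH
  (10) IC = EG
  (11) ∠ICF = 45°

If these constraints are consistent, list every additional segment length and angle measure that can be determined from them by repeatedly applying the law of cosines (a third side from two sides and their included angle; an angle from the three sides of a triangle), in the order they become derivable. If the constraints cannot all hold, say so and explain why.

The constraints are consistent. Derivable facts, in order:
After 1 step:
- CF ≈ 17.03
- EH ≈ 19.85
- ∠CEG = 90°
- ∠CGE = 61.93°
- ∠ECG = 28.07°
After 2 steps:
- EJ ≈ 62.98
- FI ≈ 12.7
- ∠CEH = 40.91°
- ∠CFH = 49.76°
- ∠CHE = 49.09°
- ∠FCH = 40.24°
After 3 steps:
- ∠CFI = 26.45°
- ∠CIF = 108.55°
- ∠EJH = 9.07°
- ∠HEJ = 20.93°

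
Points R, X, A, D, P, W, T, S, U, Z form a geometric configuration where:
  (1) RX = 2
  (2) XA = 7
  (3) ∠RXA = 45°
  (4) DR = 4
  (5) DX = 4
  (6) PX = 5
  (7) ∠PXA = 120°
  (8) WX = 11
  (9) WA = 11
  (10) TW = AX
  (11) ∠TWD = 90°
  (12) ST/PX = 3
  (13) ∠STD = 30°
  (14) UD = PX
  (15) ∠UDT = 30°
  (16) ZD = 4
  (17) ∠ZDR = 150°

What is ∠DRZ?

Step 1: By the law of cosines on triangle RDZ: RZ² = 4² + 4² − 2·4·4·cos(150°) = 59.71, so RZ ≈ 7.73.
Step 2: By the inverse law of cosines on triangle DRZ: cos(∠DRZ) = (4² + 7.73² − 4²) / (2·4·7.73) = 59.71/61.82 = 0.9659, so ∠DRZ = 15°.

Therefore, the measure of angle ∠DRZ = 15°.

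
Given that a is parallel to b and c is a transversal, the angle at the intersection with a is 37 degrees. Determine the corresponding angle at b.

When a transversal crosses parallel lines, angles in the same position at each intersection are called corresponding angles.
These are always equal, so the answer is 37 degrees.

37 degrees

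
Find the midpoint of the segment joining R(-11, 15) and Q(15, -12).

M = ((x₁ + x₂)/2, (y₁ + y₂)/2)
= ((-11 + 15)/2, (15 + -12)/2)
= (4/2, 3/2) = (2, 3/2)

(2, 3/2)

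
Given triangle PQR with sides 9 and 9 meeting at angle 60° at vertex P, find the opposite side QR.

By the law of cosines: QR^2 = PQ^2 + PR^2 - 2*PQ*PR*cos(P)
QR^2 = 9^2 + 9^2 - 2*9*9*cos(60°)
QR^2 = 81 + 81 - 162*(1/2)
QR^2 = 81
QR = 9

9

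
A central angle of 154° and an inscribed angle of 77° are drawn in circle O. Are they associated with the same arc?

By the inscribed angle theorem, if both angles subtend the same arc, the inscribed angle must be half the central angle.
Half of 154° = 77°, which equals the given inscribed angle of 77°.
Therefore, yes, they correspond to the same arc.

Yes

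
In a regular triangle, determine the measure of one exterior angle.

Each exterior angle of a regular n-gon is 360 / n.
For n = 3: 360 / 3 = 120 degrees.

120 degrees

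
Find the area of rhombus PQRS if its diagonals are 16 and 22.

Area = (16 * 22) / 2 = 352 / 2 = 176

176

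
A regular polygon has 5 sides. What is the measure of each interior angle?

Each interior angle of a regular n-gon is (n - 2) * 180 / n.
For n = 5: (5 - 2) * 180 / 5 = 540/5 = 108 degrees.

108 degrees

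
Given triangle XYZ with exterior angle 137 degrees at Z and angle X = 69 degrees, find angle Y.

The exterior angle theorem states that an exterior angle equals the sum of the two non-adjacent interior angles.
So 137 = 69 + angle Y, which gives angle Y = 137 - 69 = 68 degrees.

68 degrees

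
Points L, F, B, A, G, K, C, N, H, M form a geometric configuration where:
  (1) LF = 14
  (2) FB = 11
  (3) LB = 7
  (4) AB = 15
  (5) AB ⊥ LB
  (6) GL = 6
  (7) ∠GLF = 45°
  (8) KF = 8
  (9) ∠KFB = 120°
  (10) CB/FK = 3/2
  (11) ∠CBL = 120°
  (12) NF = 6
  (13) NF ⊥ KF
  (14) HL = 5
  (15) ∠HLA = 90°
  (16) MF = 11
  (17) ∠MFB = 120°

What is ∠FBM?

Step 1: By the law of cosines on triangle BFM: BM² = 11² + 11² − 2·11·11·cos(120°) = 363, so BM = 11·√3.
Step 2: By the inverse law of cosines on triangle FBM: cos(∠FBM) = (11² + (11·√3)² − 11²) / (2·11·11·√3) = 363/419.16 = 0.866, so ∠FBM = 30°.

Therefore, the measure of angle ∠FBM = 30°.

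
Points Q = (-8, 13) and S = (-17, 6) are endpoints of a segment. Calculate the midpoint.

M = ((x₁ + x₂)/2, (y₁ + y₂)/2)
= ((-8 + -17)/2, (13 + 6)/2)
= (-25/2, 19/2) = (-25/2, 19/2)

(-25/2, 19/2)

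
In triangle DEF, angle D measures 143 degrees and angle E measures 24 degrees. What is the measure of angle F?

angle F = 180 - 143 - 24 = 13 degrees.

13 degrees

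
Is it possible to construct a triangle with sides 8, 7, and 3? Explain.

Check all three triangle inequalities:
8 + 7 = 15 > 3 ✓
8 + 3 = 11 > 7 ✓
7 + 3 = 10 > 8 ✓
All conditions hold, so these sides form a valid triangle.

Yes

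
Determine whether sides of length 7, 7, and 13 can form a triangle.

Sort the sides: 7, 7, 13.
It suffices to check that the sum of the two smallest exceeds the largest:
7 + 7 = 14 > 13. ✓
Yes, a valid triangle can be formed.

Yes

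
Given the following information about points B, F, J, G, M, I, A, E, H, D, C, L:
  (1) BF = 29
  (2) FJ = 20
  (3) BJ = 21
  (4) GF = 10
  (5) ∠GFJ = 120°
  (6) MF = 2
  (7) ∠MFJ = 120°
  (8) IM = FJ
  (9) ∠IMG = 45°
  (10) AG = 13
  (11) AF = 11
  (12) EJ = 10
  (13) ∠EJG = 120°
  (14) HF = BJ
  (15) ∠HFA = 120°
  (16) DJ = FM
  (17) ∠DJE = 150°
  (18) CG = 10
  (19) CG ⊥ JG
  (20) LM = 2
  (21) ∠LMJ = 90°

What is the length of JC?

Step 1: By the law of cosines on triangle JFG: JG² = 20² + 10² − 2·20·10·cos(120°) = 700, so JG = 10·√7.
Step 2: By the law of cosines on triangle JGC: JC² = (10·√7)² + 10² − 2·10·√7·10·cos(90°) = 800, so JC = 20·√2.

Therefore, the length of JC = 20·√2.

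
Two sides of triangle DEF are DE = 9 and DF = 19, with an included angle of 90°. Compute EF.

By the law of cosines: EF^2 = DE^2 + DF^2 - 2*DE*DF*cos(D)
EF^2 = 9^2 + 19^2 - 2*9*19*cos(90°)
EF^2 = 81 + 361 - 342*(0)
EF^2 = 442
EF = sqrt(442)

sqrt(442)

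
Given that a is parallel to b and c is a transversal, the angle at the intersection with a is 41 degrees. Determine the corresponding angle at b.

Corresponding angles are equal: 41 degrees.

41 degrees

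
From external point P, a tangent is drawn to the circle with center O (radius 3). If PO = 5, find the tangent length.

tangent = √(d² - r²) = √(5² - 3²) = √(25 - 9) = √16 = 4

4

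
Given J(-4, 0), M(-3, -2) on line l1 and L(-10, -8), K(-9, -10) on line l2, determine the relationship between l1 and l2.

Slope of line 1: m1 = (-2 - 0)/(-3 - -4) = -2/1 = -2
Slope of line 2: m2 = (-10 - -8)/(-9 - -10) = -2/1 = -2
m1 = m2, so the lines are parallel.

Parallel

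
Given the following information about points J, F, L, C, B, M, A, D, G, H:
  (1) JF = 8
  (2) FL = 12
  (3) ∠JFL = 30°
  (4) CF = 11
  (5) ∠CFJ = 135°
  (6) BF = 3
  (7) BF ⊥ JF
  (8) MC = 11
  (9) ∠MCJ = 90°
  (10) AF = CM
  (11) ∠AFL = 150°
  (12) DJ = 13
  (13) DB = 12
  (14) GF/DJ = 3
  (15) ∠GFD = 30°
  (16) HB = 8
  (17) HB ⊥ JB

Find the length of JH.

Step 1: By the law of cosines on triangle BFJ: BJ² = 3² + 8² − 2·3·8·cos(90°) = 73, so BJ = √73.
Step 2: By the law of cosines on triangle JBH: JH² = √73² + 8² − 2·√73·8·cos(90°) = 137, so JH = √137.

Therefore, the length of JH = √137.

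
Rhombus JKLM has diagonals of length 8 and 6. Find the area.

Area = (8 * 6) / 2 = 48 / 2 = 24

24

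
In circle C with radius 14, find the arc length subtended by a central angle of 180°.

Arc length = 2πr × θ/360
= 2π × 14 × 1/2
= 14*pi

14*pi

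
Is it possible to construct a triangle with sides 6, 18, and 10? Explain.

No.
The triangle inequality is violated: 6 + 10 = 16 ≤ 18.
These lengths cannot form a triangle.

No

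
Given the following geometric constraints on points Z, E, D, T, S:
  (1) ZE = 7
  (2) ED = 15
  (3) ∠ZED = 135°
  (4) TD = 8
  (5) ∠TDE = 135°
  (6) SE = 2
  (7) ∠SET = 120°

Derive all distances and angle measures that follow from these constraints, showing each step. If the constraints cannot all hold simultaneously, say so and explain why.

The constraints are consistent.

Step 1: From ZE = 7, ED = 15, and ∠ZED = 135°, by the law of cosines:
  ZD² = ZE² + ED² - 2·ZE·ED·cos(135°) = 49 + 225 + 148.5 = 422.5
  ZD ≈ 20.55

Step 2: From ED = 15, DT = 8, and ∠EDT = 135°, by the law of cosines:
  ET² = ED² + DT² - 2·ED·DT·cos(135°) = 225 + 64 + 169.7 = 458.7
  ET ≈ 21.42

Step 3: From TE = 21.42, ES = 2, and ∠TES = 120°, by the law of cosines:
  TS² = TE² + ES² - 2·TE·ES·cos(120°) = 458.7 + 4 + 42.83 = 505.5
  TS ≈ 22.48

Step 4: From ZD = 20.55, ZE = 7, DE = 15, by the inverse law of cosines:
  cos(∠DZE) = (ZD² + ZE² - DE²) / (2·ZD·ZE)
  ∠DZE = 31.07°

Step 5: From ED = 15, ET = 21.42, DT = 8, by the inverse law of cosines:
  cos(∠DET) = (ED² + ET² - DT²) / (2·ED·ET)
  ∠DET = 15.31°

Step 6: From DE = 15, DZ = 20.55, EZ = 7, by the inverse law of cosines:
  cos(∠EDZ) = (DE² + DZ² - EZ²) / (2·DE·DZ)
  ∠EDZ = 13.93°

Step 7: From TD = 8, TE = 21.42, DE = 15, by the inverse law of cosines:
  cos(∠DTE) = (TD² + TE² - DE²) / (2·TD·TE)
  ∠DTE = 29.69°

Step 8: From TE = 21.42, TS = 22.48, ES = 2, by the inverse law of cosines:
  cos(∠ETS) = (TE² + TS² - ES²) / (2·TE·TS)
  ∠ETS = 4.42°

Step 9: From SE = 2, ST = 22.48, ET = 21.42, by the inverse law of cosines:
  cos(∠EST) = (SE² + ST² - ET²) / (2·SE·ST)
  ∠EST = 55.58°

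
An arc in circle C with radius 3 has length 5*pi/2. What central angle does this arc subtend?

The full circumference is 2πr = 6*pi.
The arc is 5*pi/2 / 6*pi = 5/12 of the full circle.
So the central angle = 5/12 × 360° = 150°.

150°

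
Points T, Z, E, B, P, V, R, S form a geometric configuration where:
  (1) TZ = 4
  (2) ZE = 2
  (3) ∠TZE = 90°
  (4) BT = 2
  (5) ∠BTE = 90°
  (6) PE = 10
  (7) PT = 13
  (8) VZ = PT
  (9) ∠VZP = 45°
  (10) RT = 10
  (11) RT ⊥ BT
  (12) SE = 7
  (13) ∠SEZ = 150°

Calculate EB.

Step 1: By the law of cosines on triangle EZT: ET² = 2² + 4² − 2·2·4·cos(90°) = 20, so ET = 2·√5.
Step 2: By the law of cosines on triangle ETB: EB² = (2·√5)² + 2² − 2·2·√5·2·cos(90°) = 24, so EB = 2·√6.

Therefore, the length of EB = 2·√6.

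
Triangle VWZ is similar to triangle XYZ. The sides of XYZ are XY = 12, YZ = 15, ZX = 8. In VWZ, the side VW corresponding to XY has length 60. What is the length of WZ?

k = 60/12 = 5. WZ = 5 * 15 = 75.

75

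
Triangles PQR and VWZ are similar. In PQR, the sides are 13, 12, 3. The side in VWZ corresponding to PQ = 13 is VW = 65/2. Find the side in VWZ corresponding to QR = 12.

Since the triangles are similar, the ratio of corresponding sides is constant.
Scale factor k = VW / PQ = 65/2 / 13 = 5/2
WZ = k * QR = 5/2 * 12 = 30

30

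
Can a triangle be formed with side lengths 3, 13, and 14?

For three segments to close into a triangle, no single side can be as long as the other two combined.
The longest side is 14, and 3 + 13 = 16 > 14.
A triangle can be formed.

Yes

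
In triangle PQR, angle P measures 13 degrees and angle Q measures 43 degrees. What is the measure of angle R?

angle R = 180 - 13 - 43 = 124 degrees.

124 degrees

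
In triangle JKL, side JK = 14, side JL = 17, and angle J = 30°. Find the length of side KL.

By the law of cosines: KL^2 = JK^2 + JL^2 - 2*JK*JL*cos(J)
KL^2 = 14^2 + 17^2 - 2*14*17*cos(30°)
KL^2 = 196 + 289 - 476*(sqrt(3)/2)
KL^2 = 485 - 238*sqrt(3)
KL = sqrt(485 - 238*sqrt(3))

sqrt(485 - 238*sqrt(3))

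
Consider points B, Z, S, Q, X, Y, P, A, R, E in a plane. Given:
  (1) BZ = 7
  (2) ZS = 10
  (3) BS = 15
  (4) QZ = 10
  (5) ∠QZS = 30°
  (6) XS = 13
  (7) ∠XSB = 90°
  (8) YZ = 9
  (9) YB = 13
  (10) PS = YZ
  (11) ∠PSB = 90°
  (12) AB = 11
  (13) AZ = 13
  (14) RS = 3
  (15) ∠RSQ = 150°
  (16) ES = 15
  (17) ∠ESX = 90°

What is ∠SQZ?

Step 1: By the law of cosines on triangle QZS: QS² = 10² + 10² − 2·10·10·cos(30°) = 26.79, so QS ≈ 5.18.
Step 2: By the inverse law of cosines on triangle SQZ: cos(∠SQZ) = (5.18² + 10² − 10²) / (2·5.18·10) = 26.79/103.53 = 0.2588, so ∠SQZ = 75°.

Therefore, the measure of angle ∠SQZ = 75°.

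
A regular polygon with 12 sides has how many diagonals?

The number of diagonals in an n-gon is n(n - 3)/2.
For n = 12: 12(12 - 3)/2 = 12 × 9 / 2 = 54.

54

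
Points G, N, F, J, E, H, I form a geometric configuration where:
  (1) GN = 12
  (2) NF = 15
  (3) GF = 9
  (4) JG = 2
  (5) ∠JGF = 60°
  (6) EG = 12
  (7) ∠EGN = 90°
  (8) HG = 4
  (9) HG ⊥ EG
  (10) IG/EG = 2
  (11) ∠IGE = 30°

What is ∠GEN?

Step 1: By the law of cosines on triangle EGN: EN² = 12² + 12² − 2·12·12·cos(90°) = 288, so EN = 12·√2.
Step 2: By the inverse law of cosines on triangle GEN: cos(∠GEN) = (12² + (12·√2)² − 12²) / (2·12·12·√2) = 288/407.29 = 0.7071, so ∠GEN = 45°.

Therefore, the measure of angle ∠GEN = 45°.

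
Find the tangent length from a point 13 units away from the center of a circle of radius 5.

tangent = √(d² - r²) = √(13² - 5²) = √(169 - 25) = √144 = 12

12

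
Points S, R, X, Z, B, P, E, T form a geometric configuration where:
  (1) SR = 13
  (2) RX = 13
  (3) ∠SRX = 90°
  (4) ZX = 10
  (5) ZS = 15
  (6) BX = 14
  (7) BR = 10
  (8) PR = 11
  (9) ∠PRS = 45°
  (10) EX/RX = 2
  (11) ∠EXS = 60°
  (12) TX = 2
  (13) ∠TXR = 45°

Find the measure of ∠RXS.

Step 1: By the law of cosines on triangle XRS: XS² = 13² + 13² − 2·13·13·cos(90°) = 338, so XS = 13·√2.
Step 2: By the inverse law of cosines on triangle RXS: cos(∠RXS) = (13² + (13·√2)² − 13²) / (2·13·13·√2) = 338/478 = 0.7071, so ∠RXS = 45°.

Therefore, the measure of angle ∠RXS = 45°.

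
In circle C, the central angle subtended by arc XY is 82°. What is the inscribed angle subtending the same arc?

An inscribed angle intercepts an arc from a point on the circle, while the central angle intercepts the same arc from the center.
The inscribed angle is always half the central angle: 82° / 2 = 41°.

41°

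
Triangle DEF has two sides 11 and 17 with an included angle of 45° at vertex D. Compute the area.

When two sides and the included angle are known, the area formula is (1/2)ab sin(C).
The height from one side to the opposite vertex is 17 sin(45°) = 17*sqrt(2)/2.
Area = (1/2) * 11 * 17*sqrt(2)/2 = 187*sqrt(2)/4.

187*sqrt(2)/4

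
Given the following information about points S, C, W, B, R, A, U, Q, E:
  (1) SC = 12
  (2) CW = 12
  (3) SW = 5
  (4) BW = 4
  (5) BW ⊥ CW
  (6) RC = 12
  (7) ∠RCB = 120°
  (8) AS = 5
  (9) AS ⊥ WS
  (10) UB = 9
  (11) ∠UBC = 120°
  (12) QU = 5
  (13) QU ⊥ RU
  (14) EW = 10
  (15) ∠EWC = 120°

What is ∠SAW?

Step 1: By the law of cosines on triangle ASW: AW² = 5² + 5² − 2·5·5·cos(90°) = 50, so AW = 5·√2.
Step 2: By the inverse law of cosines on triangle SAW: cos(∠SAW) = (5² + (5·√2)² − 5²) / (2·5·5·√2) = 50/70.71 = 0.7071, so ∠SAW = 45°.

Therefore, the measure of angle ∠SAW = 45°.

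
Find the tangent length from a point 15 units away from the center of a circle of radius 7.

The tangent, radius, and line from the external point to the center form a right triangle.
The right angle is where the tangent meets the radius.
By the Pythagorean theorem: tangent² + 7² = 15²
tangent² = 225 - 49 = 176
tangent = 4*sqrt(11)

4*sqrt(11)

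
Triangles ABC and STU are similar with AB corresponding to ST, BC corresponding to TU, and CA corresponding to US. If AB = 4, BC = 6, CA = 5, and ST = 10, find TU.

Since the triangles are similar, the ratio of corresponding sides is constant.
Scale factor k = ST / AB = 10 / 4 = 5/2
TU = k * BC = 5/2 * 6 = 15

15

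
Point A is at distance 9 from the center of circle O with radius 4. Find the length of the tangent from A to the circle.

Let T be the point of tangency. Then OT ⊥ AT (radius ⊥ tangent).
In right triangle OTA: OA² = OT² + AT²
9² = 4² + AT²
AT² = 65, AT = sqrt(65)

sqrt(65)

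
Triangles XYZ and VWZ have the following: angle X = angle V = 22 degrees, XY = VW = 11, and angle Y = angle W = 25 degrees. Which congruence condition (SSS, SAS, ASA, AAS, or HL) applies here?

The given information provides:
angle X = angle V = 22 degrees, XY = VW = 11, and angle Y = angle W = 25 degrees
This matches the ASA congruence theorem.
Two pairs of corresponding angles and the included side are equal (Angle-Side-Angle).

ASA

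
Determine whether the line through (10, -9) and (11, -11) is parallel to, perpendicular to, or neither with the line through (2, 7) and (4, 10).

Slope of line 1: m1 = (-11 - -9)/(11 - 10) = -2/1 = -2
Slope of line 2: m2 = (10 - 7)/(4 - 2) = 3/2 = 3/2
For parallel lines we need equal slopes: -2 != 3/2.
For perpendicular lines we need m1*m2 = -1: (-2)(3/2) = -3 != -1.
Since neither condition holds, the lines are neither parallel nor perpendicular.

Neither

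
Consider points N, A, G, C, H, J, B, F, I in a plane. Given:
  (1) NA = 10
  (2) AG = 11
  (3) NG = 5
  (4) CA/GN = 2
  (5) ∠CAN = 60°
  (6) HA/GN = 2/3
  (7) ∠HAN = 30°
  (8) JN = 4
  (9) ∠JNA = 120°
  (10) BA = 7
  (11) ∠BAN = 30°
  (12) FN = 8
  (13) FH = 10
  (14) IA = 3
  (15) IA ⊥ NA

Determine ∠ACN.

From the given relations: CA = 2·GN = 2·5 = 10.
Step 1: By the law of cosines on triangle CAN: CN² = 10² + 10² − 2·10·10·cos(60°) = 100, so CN = 10.
Step 2: By the inverse law of cosines on triangle ACN: cos(∠ACN) = (10² + 10² − 10²) / (2·10·10) = 100/200 = 0.5, so ∠ACN = 60°.

Therefore, the measure of angle ∠ACN = 60°.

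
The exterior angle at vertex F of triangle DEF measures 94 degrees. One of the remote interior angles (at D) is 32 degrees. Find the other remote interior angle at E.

angle E = 94 - 32 = 62 degrees (exterior angle theorem).

62 degrees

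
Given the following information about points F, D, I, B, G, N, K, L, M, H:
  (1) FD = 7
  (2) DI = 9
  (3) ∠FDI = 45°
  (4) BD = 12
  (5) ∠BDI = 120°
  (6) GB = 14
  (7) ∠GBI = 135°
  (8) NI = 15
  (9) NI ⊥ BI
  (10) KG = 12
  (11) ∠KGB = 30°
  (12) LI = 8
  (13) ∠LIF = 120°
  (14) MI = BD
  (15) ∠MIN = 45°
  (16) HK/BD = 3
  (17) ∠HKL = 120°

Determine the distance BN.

Step 1: By the law of cosines on triangle BDI: BI² = 12² + 9² − 2·12·9·cos(120°) = 333, so BI = 3·√37.
Step 2: By the law of cosines on triangle BIN: BN² = (3·√37)² + 15² − 2·3·√37·15·cos(90°) = 558, so BN = 3·√62.

Therefore, the length of BN = 3·√62.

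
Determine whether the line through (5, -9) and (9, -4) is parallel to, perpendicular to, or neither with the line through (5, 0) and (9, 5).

Slope of line 1: m1 = (-4 - -9)/(9 - 5) = 5/4 = 5/4
Slope of line 2: m2 = (5 - 0)/(9 - 5) = 5/4 = 5/4
Since m1 = m2 = 5/4, the lines are parallel.

Parallel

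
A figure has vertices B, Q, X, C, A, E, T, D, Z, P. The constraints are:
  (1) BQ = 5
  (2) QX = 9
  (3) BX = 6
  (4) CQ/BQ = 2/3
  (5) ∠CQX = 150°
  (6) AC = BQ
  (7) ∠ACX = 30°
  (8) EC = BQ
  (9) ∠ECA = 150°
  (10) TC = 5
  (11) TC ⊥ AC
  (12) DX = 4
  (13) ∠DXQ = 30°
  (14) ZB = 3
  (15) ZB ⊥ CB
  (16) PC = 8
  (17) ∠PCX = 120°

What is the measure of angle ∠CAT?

From the given relations: AC = BQ = 5.
Step 1: By the law of cosines on triangle ACT: AT² = 5² + 5² − 2·5·5·cos(90°) = 50, so AT = 5·√2.
Step 2: By the inverse law of cosines on triangle CAT: cos(∠CAT) = (5² + (5·√2)² − 5²) / (2·5·5·√2) = 50/70.71 = 0.7071, so ∠CAT = 45°.

Therefore, the measure of angle ∠CAT = 45°.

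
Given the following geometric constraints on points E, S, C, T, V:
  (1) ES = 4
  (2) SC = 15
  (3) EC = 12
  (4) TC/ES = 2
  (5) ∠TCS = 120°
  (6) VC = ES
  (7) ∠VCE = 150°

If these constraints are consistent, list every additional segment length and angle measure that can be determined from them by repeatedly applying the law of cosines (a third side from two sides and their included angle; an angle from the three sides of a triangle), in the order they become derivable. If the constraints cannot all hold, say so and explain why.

The constraints are consistent. Derivable facts, in order:
After 1 step:
- EV ≈ 15.59
- ST ≈ 20.22
- ∠CES = 132.62°
- ∠CSE = 36.07°
- ∠ECS = 11.32°
After 2 steps:
- ∠CEV = 7.37°
- ∠CST = 20.03°
- ∠CTS = 39.97°
- ∠CVE = 22.63°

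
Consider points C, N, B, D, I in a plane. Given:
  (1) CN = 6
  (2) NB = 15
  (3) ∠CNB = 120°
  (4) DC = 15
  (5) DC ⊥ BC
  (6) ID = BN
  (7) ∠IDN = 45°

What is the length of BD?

Step 1: By the law of cosines on triangle BNC: BC² = 15² + 6² − 2·15·6·cos(120°) = 351, so BC = 3·√39.
Step 2: By the law of cosines on triangle BCD: BD² = (3·√39)² + 15² − 2·3·√39·15·cos(90°) = 576, so BD = 24.

Therefore, the length of BD = 24.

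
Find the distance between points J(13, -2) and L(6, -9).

d = sqrt((-7)^2 + (-7)^2) = sqrt(98) = 7*sqrt(2)

7*sqrt(2)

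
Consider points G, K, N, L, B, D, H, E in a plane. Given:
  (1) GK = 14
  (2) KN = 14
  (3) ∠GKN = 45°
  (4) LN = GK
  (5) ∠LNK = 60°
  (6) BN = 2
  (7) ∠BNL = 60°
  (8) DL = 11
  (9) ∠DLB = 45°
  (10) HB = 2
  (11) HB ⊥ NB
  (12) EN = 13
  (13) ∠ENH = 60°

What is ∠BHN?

Step 1: By the law of cosines on triangle HBN: HN² = 2² + 2² − 2·2·2·cos(90°) = 8, so HN = 2·√2.
Step 2: By the inverse law of cosines on triangle BHN: cos(∠BHN) = (2² + (2·√2)² − 2²) / (2·2·2·√2) = 8/11.31 = 0.7071, so ∠BHN = 45°.

Therefore, the measure of angle ∠BHN = 45°.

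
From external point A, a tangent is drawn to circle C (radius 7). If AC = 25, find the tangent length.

Let T be the point of tangency. Then CT ⊥ AT (radius ⊥ tangent).
In right triangle CTA: CA² = CT² + AT²
25² = 7² + AT²
AT² = 576, AT = 24

24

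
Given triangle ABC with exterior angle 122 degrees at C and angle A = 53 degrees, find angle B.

The exterior angle theorem states that an exterior angle equals the sum of the two non-adjacent interior angles.
So 122 = 53 + angle B, which gives angle B = 122 - 53 = 69 degrees.

69 degrees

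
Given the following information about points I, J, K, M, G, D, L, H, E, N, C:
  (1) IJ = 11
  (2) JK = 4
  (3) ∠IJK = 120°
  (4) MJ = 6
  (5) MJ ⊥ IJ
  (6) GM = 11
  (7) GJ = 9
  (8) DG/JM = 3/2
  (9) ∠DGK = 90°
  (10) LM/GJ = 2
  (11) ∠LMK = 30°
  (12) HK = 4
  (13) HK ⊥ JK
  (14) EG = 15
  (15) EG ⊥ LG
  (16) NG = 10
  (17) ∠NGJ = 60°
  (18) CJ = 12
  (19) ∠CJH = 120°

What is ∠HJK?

Step 1: By the law of cosines on triangle JKH: JH² = 4² + 4² − 2·4·4·cos(90°) = 32, so JH = 4·√2.
Step 2: By the inverse law of cosines on triangle HJK: cos(∠HJK) = ((4·√2)² + 4² − 4²) / (2·4·√2·4) = 32/45.25 = 0.7071, so ∠HJK = 45°.

Therefore, the measure of angle ∠HJK = 45°.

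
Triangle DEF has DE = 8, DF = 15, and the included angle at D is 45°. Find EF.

By the law of cosines: EF^2 = DE^2 + DF^2 - 2*DE*DF*cos(D)
EF^2 = 8^2 + 15^2 - 2*8*15*cos(45°)
EF^2 = 64 + 225 - 240*(sqrt(2)/2)
EF^2 = 289 - 120*sqrt(2)
EF = sqrt(289 - 120*sqrt(2))

sqrt(289 - 120*sqrt(2))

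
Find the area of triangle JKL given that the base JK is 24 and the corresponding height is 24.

Area = (1/2) * base * height
Area = (1/2) * 24 * 24
Area = 288

288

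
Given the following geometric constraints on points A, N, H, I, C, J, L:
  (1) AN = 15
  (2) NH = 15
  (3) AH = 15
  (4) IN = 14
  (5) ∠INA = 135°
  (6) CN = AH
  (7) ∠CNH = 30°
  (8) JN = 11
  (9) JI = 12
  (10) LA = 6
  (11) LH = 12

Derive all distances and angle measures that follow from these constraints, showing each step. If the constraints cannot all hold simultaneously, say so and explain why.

The constraints are consistent.

From the given relations:
  CN = AH = 15

Step 1: From AN = 15, NI = 14, and ∠ANI = 135°, by the law of cosines:
  AI² = AN² + NI² - 2·AN·NI·cos(135°) = 225 + 196 + 297 = 718
  AI ≈ 26.8

Step 2: From HN = 15, NC = 15, and ∠HNC = 30°, by the law of cosines:
  HC² = HN² + NC² - 2·HN·NC·cos(30°) = 225 + 225 - 389.7 = 60.29
  HC ≈ 7.76

Step 3: From AH = 15, AL = 6, HL = 12, by the inverse law of cosines:
  cos(∠HAL) = (AH² + AL² - HL²) / (2·AH·AL)
  ∠HAL = 49.46°

Step 4: From AH = 15, AN = 15, HN = 15, by the inverse law of cosines:
  cos(∠HAN) = (AH² + AN² - HN²) / (2·AH·AN)
  ∠HAN = 60°

Step 5: From NA = 15, NH = 15, AH = 15, by the inverse law of cosines:
  cos(∠ANH) = (NA² + NH² - AH²) / (2·NA·NH)
  ∠ANH = 60°

Step 6: From NI = 14, NJ = 11, IJ = 12, by the inverse law of cosines:
  cos(∠INJ) = (NI² + NJ² - IJ²) / (2·NI·NJ)
  ∠INJ = 55.83°

Step 7: From HA = 15, HL = 12, AL = 6, by the inverse law of cosines:
  cos(∠AHL) = (HA² + HL² - AL²) / (2·HA·HL)
  ∠AHL = 22.33°

Step 8: From HA = 15, HN = 15, AN = 15, by the inverse law of cosines:
  cos(∠AHN) = (HA² + HN² - AN²) / (2·HA·HN)
  ∠AHN = 60°

Step 9: From IJ = 12, IN = 14, JN = 11, by the inverse law of cosines:
  cos(∠JIN) = (IJ² + IN² - JN²) / (2·IJ·IN)
  ∠JIN = 49.32°

Step 10: From JI = 12, JN = 11, IN = 14, by the inverse law of cosines:
  cos(∠IJN) = (JI² + JN² - IN²) / (2·JI·JN)
  ∠IJN = 74.85°

Step 11: From LA = 6, LH = 12, AH = 15, by the inverse law of cosines:
  cos(∠ALH) = (LA² + LH² - AH²) / (2·LA·LH)
  ∠ALH = 108.21°

Step 12: From AI = 26.8, AN = 15, IN = 14, by the inverse law of cosines:
  cos(∠IAN) = (AI² + AN² - IN²) / (2·AI·AN)
  ∠IAN = 21.68°

Step 13: From HC = 7.76, HN = 15, CN = 15, by the inverse law of cosines:
  cos(∠CHN) = (HC² + HN² - CN²) / (2·HC·HN)
  ∠CHN = 75°

Step 14: From IA = 26.8, IN = 14, AN = 15, by the inverse law of cosines:
  cos(∠AIN) = (IA² + IN² - AN²) / (2·IA·IN)
  ∠AIN = 23.32°

Step 15: From CH = 7.76, CN = 15, HN = 15, by the inverse law of cosines:
  cos(∠HCN) = (CH² + CN² - HN²) / (2·CH·CN)
  ∠HCN = 75°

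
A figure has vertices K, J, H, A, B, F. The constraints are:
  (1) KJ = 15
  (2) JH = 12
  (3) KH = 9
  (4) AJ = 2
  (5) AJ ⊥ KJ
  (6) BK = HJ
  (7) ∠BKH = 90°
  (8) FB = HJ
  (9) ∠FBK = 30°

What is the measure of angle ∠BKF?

From the given relations: BK = HJ = 12; FB = HJ = 12.
Step 1: By the law of cosines on triangle KBF: KF² = 12² + 12² − 2·12·12·cos(30°) = 38.58, so KF ≈ 6.21.
Step 2: By the inverse law of cosines on triangle BKF: cos(∠BKF) = (12² + 6.21² − 12²) / (2·12·6.21) = 38.58/149.08 = 0.2588, so ∠BKF = 75°.

Therefore, the measure of angle ∠BKF = 75°.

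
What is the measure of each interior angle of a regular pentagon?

Each interior angle of a regular n-gon is (n - 2) * 180 / n.
For n = 5: (5 - 2) * 180 / 5 = 540/5 = 108 degrees.

108 degrees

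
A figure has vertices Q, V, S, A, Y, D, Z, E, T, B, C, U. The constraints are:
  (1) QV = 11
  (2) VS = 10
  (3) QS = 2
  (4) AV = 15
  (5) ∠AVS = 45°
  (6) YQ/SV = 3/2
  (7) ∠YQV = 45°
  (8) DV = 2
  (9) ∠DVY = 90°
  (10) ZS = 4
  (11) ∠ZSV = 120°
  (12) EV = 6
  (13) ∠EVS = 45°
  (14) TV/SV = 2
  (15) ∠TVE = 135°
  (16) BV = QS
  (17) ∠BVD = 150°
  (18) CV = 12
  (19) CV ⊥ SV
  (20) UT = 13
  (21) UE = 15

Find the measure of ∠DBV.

From the given relations: BV = QS = 2.
Step 1: By the law of cosines on triangle BVD: BD² = 2² + 2² − 2·2·2·cos(150°) = 14.93, so BD ≈ 3.86.
Step 2: By the inverse law of cosines on triangle DBV: cos(∠DBV) = (3.86² + 2² − 2²) / (2·3.86·2) = 14.93/15.45 = 0.9659, so ∠DBV = 15°.

Therefore, the measure of angle ∠DBV = 15°.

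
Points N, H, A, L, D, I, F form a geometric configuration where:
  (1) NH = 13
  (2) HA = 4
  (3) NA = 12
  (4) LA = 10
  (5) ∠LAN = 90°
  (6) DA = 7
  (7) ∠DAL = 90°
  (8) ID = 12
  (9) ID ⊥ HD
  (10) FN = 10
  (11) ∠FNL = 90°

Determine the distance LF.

Step 1: By the law of cosines on triangle LAN: LN² = 10² + 12² − 2·10·12·cos(90°) = 244, so LN = 2·√61.
Step 2: By the law of cosines on triangle LNF: LF² = (2·√61)² + 10² − 2·2·√61·10·cos(90°) = 344, so LF = 2·√86.

Therefore, the length of LF = 2·√86.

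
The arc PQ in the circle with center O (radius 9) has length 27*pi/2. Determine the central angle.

θ = 360 × 27*pi/2 / (2π × 9) = 270° (rearranging arc length formula).

270°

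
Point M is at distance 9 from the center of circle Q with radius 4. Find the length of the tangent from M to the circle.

The tangent, radius, and line from the external point to the center form a right triangle.
The right angle is where the tangent meets the radius.
By the Pythagorean theorem: tangent² + 4² = 9²
tangent² = 81 - 16 = 65
tangent = sqrt(65)

sqrt(65)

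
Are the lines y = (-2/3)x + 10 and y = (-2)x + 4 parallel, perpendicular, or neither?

Slope of line 1: m1 = -2/3
Slope of line 2: m2 = -2
m1 != m2 and m1*m2 = 4/3 != -1. Neither.

Neither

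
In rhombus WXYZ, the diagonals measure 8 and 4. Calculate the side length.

The diagonals of a rhombus bisect each other at right angles.
Half-diagonals: 8/2 = 4 and 4/2 = 2
side = sqrt(4^2 + 2^2)
side = sqrt(16 + 4)
side = sqrt(20) = 2*sqrt(5)

2*sqrt(5)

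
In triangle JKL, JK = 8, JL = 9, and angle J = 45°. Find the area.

Area = (1/2)(8)(9) sin(45°) = (1/2)(8)(9)(sqrt(2)/2) = 18*sqrt(2)

18*sqrt(2)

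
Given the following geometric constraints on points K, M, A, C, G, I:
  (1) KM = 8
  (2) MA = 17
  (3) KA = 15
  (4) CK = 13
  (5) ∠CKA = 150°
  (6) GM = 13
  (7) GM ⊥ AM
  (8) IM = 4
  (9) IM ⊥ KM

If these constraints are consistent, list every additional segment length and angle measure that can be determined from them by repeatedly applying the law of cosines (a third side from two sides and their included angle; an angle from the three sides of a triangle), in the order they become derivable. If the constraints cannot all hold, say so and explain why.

The constraints are consistent. Derivable facts, in order:
After 1 step:
- AC ≈ 27.05
- AG ≈ 21.4
- KI = 4·√5
- ∠AKM = 90°
- ∠AMK = 61.93°
- ∠KAM = 28.07°
After 2 steps:
- ∠ACK = 16.1°
- ∠AGM = 52.59°
- ∠CAK = 13.9°
- ∠GAM = 37.41°
- ∠IKM = 26.57°
- ∠KIM = 63.43°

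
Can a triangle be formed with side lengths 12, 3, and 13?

Sort the sides: 3, 12, 13.
It suffices to check that the sum of the two smallest exceeds the largest:
3 + 12 = 15 > 13. ✓
Yes, a valid triangle can be formed.

Yes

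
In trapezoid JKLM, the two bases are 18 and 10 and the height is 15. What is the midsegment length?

midsegment = (18 + 10) / 2 = 28 / 2 = 14

14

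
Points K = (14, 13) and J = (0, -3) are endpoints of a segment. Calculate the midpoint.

The midpoint is the point halfway along the segment.
Move half the horizontal distance: 14 + (0 - 14)/2 = 14 + -14/2 = 7
Move half the vertical distance: 13 + (-3 - 13)/2 = 13 + -16/2 = 5
Midpoint = (7, 5)

(7, 5)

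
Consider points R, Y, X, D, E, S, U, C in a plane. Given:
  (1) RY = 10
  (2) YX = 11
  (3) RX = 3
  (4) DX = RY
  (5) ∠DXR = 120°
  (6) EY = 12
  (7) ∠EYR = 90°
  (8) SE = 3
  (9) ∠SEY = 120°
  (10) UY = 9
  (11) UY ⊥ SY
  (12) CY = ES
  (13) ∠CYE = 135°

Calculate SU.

Step 1: By the law of cosines on triangle SEY: SY² = 3² + 12² − 2·3·12·cos(120°) = 189, so SY = 3·√21.
Step 2: By the law of cosines on triangle SYU: SU² = (3·√21)² + 9² − 2·3·√21·9·cos(90°) = 270, so SU = 3·√30.

Therefore, the length of SU = 3·√30.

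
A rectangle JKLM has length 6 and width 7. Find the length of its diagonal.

Using the Pythagorean theorem:
d² = 6² + 7² = 36 + 49 = 85
d = sqrt(85)

sqrt(85)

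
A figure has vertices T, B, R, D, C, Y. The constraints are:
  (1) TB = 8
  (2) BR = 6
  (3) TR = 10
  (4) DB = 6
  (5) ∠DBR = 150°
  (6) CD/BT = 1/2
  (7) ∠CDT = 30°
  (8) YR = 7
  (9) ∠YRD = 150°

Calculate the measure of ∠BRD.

Step 1: By the law of cosines on triangle RBD: RD² = 6² + 6² − 2·6·6·cos(150°) = 134.35, so RD ≈ 11.59.
Step 2: By the inverse law of cosines on triangle BRD: cos(∠BRD) = (6² + 11.59² − 6²) / (2·6·11.59) = 134.35/139.09 = 0.9659, so ∠BRD = 15°.

Therefore, the measure of angle ∠BRD = 15°.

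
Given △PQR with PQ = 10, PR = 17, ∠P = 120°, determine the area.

When two sides and the included angle are known, the area formula is (1/2)ab sin(C).
The height from one side to the opposite vertex is 17 sin(120°) = 17*sqrt(3)/2.
Area = (1/2) * 10 * 17*sqrt(3)/2 = 85*sqrt(3)/2.

85*sqrt(3)/2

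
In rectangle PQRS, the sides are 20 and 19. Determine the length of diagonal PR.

Using the Pythagorean theorem:
d² = 20² + 19² = 400 + 361 = 761
d = sqrt(761)

sqrt(761)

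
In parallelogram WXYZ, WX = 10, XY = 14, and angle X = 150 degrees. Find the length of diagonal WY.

Law of cosines: d^2 = 10^2 + 14^2 - 2(10)(14)cos(150°) = 140*sqrt(3) + 296, so d = 2*sqrt(35*sqrt(3) + 74).

2*sqrt(35*sqrt(3) + 74)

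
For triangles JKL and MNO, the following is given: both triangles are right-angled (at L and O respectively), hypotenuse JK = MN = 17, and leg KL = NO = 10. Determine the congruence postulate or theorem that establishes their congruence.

The given information provides:
both triangles are right-angled (at L and O respectively), hypotenuse JK = MN = 17, and leg KL = NO = 10
This matches the HL congruence theorem.
The hypotenuse and one leg of two right triangles are equal (Hypotenuse-Leg).

HL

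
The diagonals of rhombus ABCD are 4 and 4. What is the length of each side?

Half-diagonals are 2 and 2. side = sqrt(2^2 + 2^2) = sqrt(8) = 2*sqrt(2)

2*sqrt(2)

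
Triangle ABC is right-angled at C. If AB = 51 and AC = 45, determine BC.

By the Pythagorean theorem: BC^2 = AB^2 - AC^2
BC^2 = 51^2 - 45^2 = 2601 - 2025 = 576
BC = sqrt(576) = 24

24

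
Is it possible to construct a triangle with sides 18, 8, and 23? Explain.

For three segments to close into a triangle, no single side can be as long as the other two combined.
The longest side is 23, and 8 + 18 = 26 > 23.
A triangle can be formed.

Yes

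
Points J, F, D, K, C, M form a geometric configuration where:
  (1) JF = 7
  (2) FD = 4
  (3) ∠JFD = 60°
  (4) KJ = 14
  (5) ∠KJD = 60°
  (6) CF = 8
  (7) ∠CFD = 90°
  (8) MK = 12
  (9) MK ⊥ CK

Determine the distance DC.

Step 1: By the law of cosines on triangle DFC: DC² = 4² + 8² − 2·4·8·cos(90°) = 80, so DC = 4·√5.

Therefore, the length of DC = 4·√5.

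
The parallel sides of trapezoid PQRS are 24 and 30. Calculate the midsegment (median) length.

The midsegment of a trapezoid = (base1 + base2) / 2
midsegment = (24 + 30) / 2
midsegment = 54 / 2
midsegment = 27

27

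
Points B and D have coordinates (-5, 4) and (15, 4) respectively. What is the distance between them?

d = sqrt((15 - -5)^2 + (4 - 4)^2)
d = sqrt(20^2 + 0^2)
d = sqrt(400 + 0)
d = sqrt(400) = 20

20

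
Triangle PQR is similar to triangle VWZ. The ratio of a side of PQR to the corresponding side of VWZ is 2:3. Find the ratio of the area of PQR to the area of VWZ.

Area scales with the square of linear dimensions. If every length is multiplied by 2/3, then the area is multiplied by (2/3)^2 = 4/9.
The area ratio is 4:9.

4:9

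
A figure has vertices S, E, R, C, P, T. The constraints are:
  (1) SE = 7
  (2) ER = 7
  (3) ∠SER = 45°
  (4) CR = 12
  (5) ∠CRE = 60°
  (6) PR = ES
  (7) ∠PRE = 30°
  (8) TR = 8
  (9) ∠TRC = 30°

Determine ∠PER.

From the given relations: PR = ES = 7.
Step 1: By the law of cosines on triangle ERP: EP² = 7² + 7² − 2·7·7·cos(30°) = 13.13, so EP ≈ 3.62.
Step 2: By the inverse law of cosines on triangle PER: cos(∠PER) = (3.62² + 7² − 7²) / (2·3.62·7) = 13.13/50.73 = 0.2588, so ∠PER = 75°.

Therefore, the measure of angle ∠PER = 75°.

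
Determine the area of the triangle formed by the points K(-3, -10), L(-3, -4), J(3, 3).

The Shoelace formula computes the area from vertex coordinates by summing cross products.
For vertices (-3,-10), (-3,-4), (3,3):
Signed sum = -3*-4 - -3*-10 + -3*3 - 3*-4 + 3*-10 - -3*3
= -18 + 3 + -21 = -36
Area = (1/2)|-36| = 18.

18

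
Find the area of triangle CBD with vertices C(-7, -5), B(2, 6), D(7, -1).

Using the Shoelace formula for a triangle:
Area = (1/2)|x0(y1 - y2) + x1(y2 - y0) + x2(y0 - y1)|
Area = (1/2)|-7(6 - -1) + 2(-1 - -5) + 7(-5 - 6)|
Area = (1/2)|-49 + 8 + -77|
Area = (1/2)|-118|
Area = (1/2)(118)
Area = 59

59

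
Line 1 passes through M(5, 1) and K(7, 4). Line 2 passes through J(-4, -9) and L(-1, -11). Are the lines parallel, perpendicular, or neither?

Slope of line 1: m1 = (4 - 1)/(7 - 5) = 3/2 = 3/2
Slope of line 2: m2 = (-11 - -9)/(-1 - -4) = -2/3 = -2/3
m1 * m2 = (3/2) * (-2/3) = -1 = -1, so the lines are perpendicular.

Perpendicular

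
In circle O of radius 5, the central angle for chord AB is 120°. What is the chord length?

Drop a perpendicular from the center to the chord, bisecting both the chord and the central angle.
Each half-chord = r sin(θ/2) = 5 sin(60°).
The full chord = 2 × 5 × sin(60°) = 5*sqrt(3).

5*sqrt(3)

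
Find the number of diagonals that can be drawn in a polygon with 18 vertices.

Total line segments between 18 vertices = C(18,2) = 153.
Subtract the 18 sides: 153 - 18 = 135 diagonals.

135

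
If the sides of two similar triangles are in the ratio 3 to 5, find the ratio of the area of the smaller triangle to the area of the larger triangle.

Area scales with the square of linear dimensions. If every length is multiplied by 3/5, then the area is multiplied by (3/5)^2 = 9/25.
The area ratio is 9:25.

9:25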